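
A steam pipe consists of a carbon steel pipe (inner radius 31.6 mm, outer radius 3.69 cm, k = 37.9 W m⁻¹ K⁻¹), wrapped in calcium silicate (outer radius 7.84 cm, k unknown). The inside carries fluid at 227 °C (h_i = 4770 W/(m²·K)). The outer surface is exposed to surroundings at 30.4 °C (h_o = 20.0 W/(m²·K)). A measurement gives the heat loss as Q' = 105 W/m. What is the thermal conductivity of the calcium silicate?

ΣR = ΔT/Q' = |227 − 30.4|/105 = 1.872 m·K/W
Known resistances:
  R'_conv,in = 1/(2πr h) = 1/(2π·0.0316·4770) = 0.001056 m·K/W
  R'_carbon steel = ln(0.0369/0.0316)/(2πk) = 0.1551/(2π·37.9) = 6.511×10^-4 m·K/W
  R'_conv,out = 1/(2πr h) = 1/(2π·0.0784·20.0) = 0.1015 m·K/W
R_calcium silicate = ΣR − ΣR_known = 1.872 − 0.1032 = 1.769 m·K/W
ln(r₂/r₁)/(2πk) = 1.769 ⇒ k = 0.7536/(2π·1.769) = 0.0678 W/m·K

k = 0.0678 W/m·K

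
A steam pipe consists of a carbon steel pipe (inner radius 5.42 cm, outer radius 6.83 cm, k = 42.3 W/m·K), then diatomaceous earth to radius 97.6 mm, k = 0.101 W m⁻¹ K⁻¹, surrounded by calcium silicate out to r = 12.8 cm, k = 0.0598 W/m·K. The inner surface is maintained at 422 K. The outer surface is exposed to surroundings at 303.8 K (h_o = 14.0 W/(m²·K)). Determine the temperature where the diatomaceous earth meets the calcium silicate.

Treat each layer as a resistance in series:
  R'_carbon steel = ln(0.0683/0.0542)/(2πk) = 0.2312/(2π·42.3) = 8.700×10^-4 m·K/W
  R'_diatomaceous earth = ln(0.0976/0.0683)/(2πk) = 0.3570/(2π·0.101) = 0.5625 m·K/W
  R'_calcium silicate = ln(0.128/0.0976)/(2πk) = 0.2712/(2π·0.0598) = 0.7217 m·K/W
  R'_conv,out = 1/(2πr h) = 1/(2π·0.128·14.0) = 0.08881 m·K/W
ΣR = 8.700×10^-4 + 0.5625 + 0.7217 + 0.08881 = 1.374 m·K/W
Q' = ΔT/ΣR = (422 K − 303.8 K)/1.374 = 86.03 W/m
From the inner boundary to the diatomaceous earth/calcium silicate interface, ΣR_partial = 0.5634 m·K/W.
T_interface = T_in − Q'·ΣR_partial = 422 K − (86.03)(0.5634) = 374 K

T = 374 K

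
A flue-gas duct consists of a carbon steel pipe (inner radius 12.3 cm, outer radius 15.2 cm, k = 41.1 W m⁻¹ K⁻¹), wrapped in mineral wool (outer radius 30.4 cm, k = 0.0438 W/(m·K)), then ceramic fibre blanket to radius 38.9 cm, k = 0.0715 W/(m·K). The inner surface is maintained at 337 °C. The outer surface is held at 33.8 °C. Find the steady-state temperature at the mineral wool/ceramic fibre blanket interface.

T = 88.0 °C

Series thermal resistances, inner to outer:
  R'_carbon steel = ln(0.152/0.123)/(2πk) = 0.2117/(2π·41.1) = 8.198×10^-4 m·K/W
  R'_mineral wool = ln(0.304/0.152)/(2πk) = 0.6931/(2π·0.0438) = 2.519 m·K/W
  R'_ceramic fibre blanket = ln(0.389/0.304)/(2πk) = 0.2466/(2π·0.0715) = 0.5488 m·K/W
ΣR = 8.198×10^-4 + 2.519 + 0.5488 = 3.069 m·K/W
Q' = ΔT/ΣR = (337 °C − 33.8 °C)/3.069 = 98.79 W/m
From the inner boundary to the mineral wool/ceramic fibre blanket interface, ΣR_partial = 2.520 m·K/W.
T_interface = T_in − Q'·ΣR_partial = 337 °C − (98.79)(2.520) = 88.0 °C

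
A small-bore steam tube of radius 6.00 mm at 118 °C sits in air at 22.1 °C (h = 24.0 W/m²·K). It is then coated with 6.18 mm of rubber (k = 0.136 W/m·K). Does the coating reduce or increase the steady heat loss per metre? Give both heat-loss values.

Critical radius for a cylinder: r_cr = k/h = 0.00567 m = 0.567 cm.
Outer radius after coating: r₂ = 0.00600 + 0.00618 = 0.01218 m.
Since r₁ ≥ r_cr, any added insulation reduces the heat loss.
Bare: R = 1/(2πr₁h) = 1.105 m·K/W; Q = 95.9/1.105 = 86.8 W/m.
Coated: R = R_cond + R_conv = 1.373 m·K/W; Q = 95.9/1.373 = 69.8 W/m.

reduces: 86.8 → 69.8 W/m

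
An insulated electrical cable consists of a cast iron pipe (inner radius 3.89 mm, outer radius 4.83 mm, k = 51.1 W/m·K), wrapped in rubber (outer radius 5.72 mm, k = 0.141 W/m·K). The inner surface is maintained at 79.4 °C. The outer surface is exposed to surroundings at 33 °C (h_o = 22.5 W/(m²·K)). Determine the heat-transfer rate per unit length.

Series thermal resistances, inner to outer:
  R'_cast iron = ln(0.00483/0.00389)/(2πk) = 0.2164/(2π·51.1) = 6.741×10^-4 m·K/W
  R'_rubber = ln(0.00572/0.00483)/(2πk) = 0.1691/(2π·0.141) = 0.1909 m·K/W
  R'_conv,out = 1/(2πr h) = 1/(2π·0.00572·22.5) = 1.237 m·K/W
ΣR = 6.741×10^-4 + 0.1909 + 1.237 = 1.429 m·K/W
Q' = ΔT/ΣR = (79.4 °C − 33 °C)/1.429 = 32.5 W/m

Q' = 32.5 W/m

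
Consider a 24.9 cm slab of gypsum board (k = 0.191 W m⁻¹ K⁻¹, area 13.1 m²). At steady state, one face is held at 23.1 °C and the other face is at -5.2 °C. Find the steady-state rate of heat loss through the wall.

Q = 284 W

Q = kA·ΔT/L = 0.191 × 13.1 × |23.1 °C − -5.2 °C| / 0.249 = 284 W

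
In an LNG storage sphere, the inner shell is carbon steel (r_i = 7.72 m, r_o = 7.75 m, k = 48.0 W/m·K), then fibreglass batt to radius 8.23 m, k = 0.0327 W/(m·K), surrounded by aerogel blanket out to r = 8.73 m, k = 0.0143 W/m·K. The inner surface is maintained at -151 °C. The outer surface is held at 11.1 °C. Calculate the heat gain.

Series thermal resistances, inner to outer:
  R_carbon steel = (1/7.72 − 1/7.75)/(4πk) = 5.014×10^-4/(4π·48.0) = 8.313×10^-7 K/W
  R_fibreglass batt = (1/7.75 − 1/8.23)/(4πk) = 0.007526/(4π·0.0327) = 0.01831 K/W
  R_aerogel blanket = (1/8.23 − 1/8.73)/(4πk) = 0.006959/(4π·0.0143) = 0.03873 K/W
ΣR = 8.313×10^-7 + 0.01831 + 0.03873 = 0.05704 K/W
Q = ΔT/ΣR = (-151 °C − 11.1 °C)/0.05704 = -2840 W
(Negative Q ⇒ heat flows inward; heat gain = 2840 W.)

Q = 2.84 kW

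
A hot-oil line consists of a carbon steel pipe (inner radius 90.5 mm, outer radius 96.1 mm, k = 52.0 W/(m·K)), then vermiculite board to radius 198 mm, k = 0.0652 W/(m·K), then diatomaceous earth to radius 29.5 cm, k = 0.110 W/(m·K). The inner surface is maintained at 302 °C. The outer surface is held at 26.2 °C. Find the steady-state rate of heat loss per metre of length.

Q' = 118 W/m

Resistance network (inner→outer):
  R'_carbon steel = ln(0.0961/0.0905)/(2πk) = 0.06004/(2π·52.0) = 1.838×10^-4 m·K/W
  R'_vermiculite board = ln(0.198/0.0961)/(2πk) = 0.7229/(2π·0.0652) = 1.765 m·K/W
  R'_diatomaceous earth = ln(0.295/0.198)/(2πk) = 0.3987/(2π·0.110) = 0.5769 m·K/W
ΣR = 1.838×10^-4 + 1.765 + 0.5769 = 2.342 m·K/W
Q' = ΔT/ΣR = (302 °C − 26.2 °C)/2.342 = 118 W/m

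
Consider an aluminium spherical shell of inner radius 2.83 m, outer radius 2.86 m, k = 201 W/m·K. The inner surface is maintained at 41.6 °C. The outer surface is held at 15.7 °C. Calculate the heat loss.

Q = 17600 kW

Q = 4πk·ΔT/(1/r₁ − 1/r₂) = 4π × 201 × 25.9 / (1/2.83 − 1/2.86) = 1.76×10^7 W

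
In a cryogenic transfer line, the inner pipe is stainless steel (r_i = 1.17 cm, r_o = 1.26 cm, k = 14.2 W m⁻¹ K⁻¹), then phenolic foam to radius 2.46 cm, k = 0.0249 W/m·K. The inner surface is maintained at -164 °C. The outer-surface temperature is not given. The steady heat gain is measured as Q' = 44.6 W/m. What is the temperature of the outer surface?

T_out = 26.8 °C

Series resistances:
  R'_stainless steel = ln(0.0126/0.0117)/(2πk) = 0.07411/(2π·14.2) = 8.306×10^-4 m·K/W
  R'_phenolic foam = ln(0.0246/0.0126)/(2πk) = 0.6690/(2π·0.0249) = 4.276 m·K/W
ΣR = 4.277 m·K/W
ΔT = Q'·ΣR = 44.6 × 4.277 = 190.8 K
Heat flows inward, so T_out = T_in + ΔT = -164 + 190.8 = 26.8 °C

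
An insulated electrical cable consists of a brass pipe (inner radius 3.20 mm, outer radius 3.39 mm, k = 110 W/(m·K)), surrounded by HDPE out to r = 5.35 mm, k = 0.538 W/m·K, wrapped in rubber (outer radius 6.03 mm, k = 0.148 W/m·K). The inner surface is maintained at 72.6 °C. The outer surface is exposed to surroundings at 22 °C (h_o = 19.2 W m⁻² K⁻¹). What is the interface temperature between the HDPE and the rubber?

Series thermal resistances, inner to outer:
  R'_brass = ln(0.00339/0.00320)/(2πk) = 0.05768/(2π·110) = 8.345×10^-5 m·K/W
  R'_HDPE = ln(0.00535/0.00339)/(2πk) = 0.4563/(2π·0.538) = 0.1350 m·K/W
  R'_rubber = ln(0.00603/0.00535)/(2πk) = 0.1197/(2π·0.148) = 0.1287 m·K/W
  R'_conv,out = 1/(2πr h) = 1/(2π·0.00603·19.2) = 1.375 m·K/W
ΣR = 8.345×10^-5 + 0.1350 + 0.1287 + 1.375 = 1.639 m·K/W
Q' = ΔT/ΣR = (72.6 °C − 22 °C)/1.639 = 30.87 W/m
From the inner boundary to the HDPE/rubber interface, ΣR_partial = 0.1351 m·K/W.
T_interface = T_in − Q'·ΣR_partial = 72.6 °C − (30.87)(0.1351) = 68.4 °C

T = 68.4 °C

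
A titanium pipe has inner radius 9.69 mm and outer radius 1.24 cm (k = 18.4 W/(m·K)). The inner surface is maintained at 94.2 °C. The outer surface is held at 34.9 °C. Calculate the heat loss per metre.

Q' = 2πk·ΔT/ln(r₂/r₁) = 2π × 18.4 × 59.3 / ln(0.0124/0.00969) = 27800 W/m

Q' = 27.8 kW/m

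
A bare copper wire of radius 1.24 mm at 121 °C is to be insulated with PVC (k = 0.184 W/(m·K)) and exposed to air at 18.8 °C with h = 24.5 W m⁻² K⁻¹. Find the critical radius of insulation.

For a cylinder, r_cr = k_ins/h = 0.184/24.5 = 0.00751 m = 0.751 cm

r_cr = 0.751 cm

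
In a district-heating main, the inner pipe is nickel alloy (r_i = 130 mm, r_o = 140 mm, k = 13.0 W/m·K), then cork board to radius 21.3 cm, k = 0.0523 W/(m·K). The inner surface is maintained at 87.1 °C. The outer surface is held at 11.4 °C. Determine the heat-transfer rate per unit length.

Series thermal resistances, inner to outer:
  R'_nickel alloy = ln(0.140/0.130)/(2πk) = 0.07411/(2π·13.0) = 9.073×10^-4 m·K/W
  R'_cork board = ln(0.213/0.140)/(2πk) = 0.4196/(2π·0.0523) = 1.277 m·K/W
ΣR = 9.073×10^-4 + 1.277 = 1.278 m·K/W
Q' = ΔT/ΣR = (87.1 °C − 11.4 °C)/1.278 = 59.2 W/m

Q' = 59.2 W/m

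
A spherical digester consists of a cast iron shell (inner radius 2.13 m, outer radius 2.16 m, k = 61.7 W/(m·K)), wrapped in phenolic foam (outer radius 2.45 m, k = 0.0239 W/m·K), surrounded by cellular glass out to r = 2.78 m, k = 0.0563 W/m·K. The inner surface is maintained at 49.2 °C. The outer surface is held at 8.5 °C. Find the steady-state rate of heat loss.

Q = 162 W

Resistance network (inner→outer):
  R_cast iron = (1/2.13 − 1/2.16)/(4πk) = 0.006521/(4π·61.7) = 8.410×10^-6 K/W
  R_phenolic foam = (1/2.16 − 1/2.45)/(4πk) = 0.05480/(4π·0.0239) = 0.1825 K/W
  R_cellular glass = (1/2.45 − 1/2.78)/(4πk) = 0.04845/(4π·0.0563) = 0.06848 K/W
ΣR = 8.410×10^-6 + 0.1825 + 0.06848 = 0.2510 K/W
Q = ΔT/ΣR = (49.2 °C − 8.5 °C)/0.2510 = 162 W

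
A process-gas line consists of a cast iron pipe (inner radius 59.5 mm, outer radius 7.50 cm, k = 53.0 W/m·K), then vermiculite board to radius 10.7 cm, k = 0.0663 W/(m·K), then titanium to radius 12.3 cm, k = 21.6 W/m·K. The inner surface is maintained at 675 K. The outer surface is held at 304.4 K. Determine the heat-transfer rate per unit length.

Series thermal resistances, inner to outer:
  R'_cast iron = ln(0.0750/0.0595)/(2πk) = 0.2315/(2π·53.0) = 6.952×10^-4 m·K/W
  R'_vermiculite board = ln(0.107/0.0750)/(2πk) = 0.3553/(2π·0.0663) = 0.8530 m·K/W
  R'_titanium = ln(0.123/0.107)/(2πk) = 0.1394/(2π·21.6) = 0.001027 m·K/W
ΣR = 6.952×10^-4 + 0.8530 + 0.001027 = 0.8547 m·K/W
Q' = ΔT/ΣR = (675 K − 304.4 K)/0.8547 = 434 W/m

Q' = 434 W/m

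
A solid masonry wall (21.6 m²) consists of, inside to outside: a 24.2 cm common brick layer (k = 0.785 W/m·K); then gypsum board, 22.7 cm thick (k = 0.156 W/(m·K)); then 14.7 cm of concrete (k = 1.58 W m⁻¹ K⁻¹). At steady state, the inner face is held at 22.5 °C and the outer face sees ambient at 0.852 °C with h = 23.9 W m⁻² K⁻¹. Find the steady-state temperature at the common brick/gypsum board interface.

T = 19.0 °C

Series thermal resistances, inner to outer:
  R_common brick = L/(kA) = 0.242/(0.785·21.6) = 0.01427 K/W
  R_gypsum board = L/(kA) = 0.227/(0.156·21.6) = 0.06737 K/W
  R_concrete = L/(kA) = 0.147/(1.58·21.6) = 0.004307 K/W
  R_conv,out = 1/(hA) = 1/(23.9·21.6) = 0.001937 K/W
ΣR = 0.01427 + 0.06737 + 0.004307 + 0.001937 = 0.08788 K/W
Q = ΔT/ΣR = (22.5 °C − 0.852 °C)/0.08788 = 246.3 W
From the inner boundary to the common brick/gypsum board interface, ΣR_partial = 0.01427 K/W.
T_interface = T_in − Q·ΣR_partial = 22.5 °C − (246.3)(0.01427) = 19.0 °C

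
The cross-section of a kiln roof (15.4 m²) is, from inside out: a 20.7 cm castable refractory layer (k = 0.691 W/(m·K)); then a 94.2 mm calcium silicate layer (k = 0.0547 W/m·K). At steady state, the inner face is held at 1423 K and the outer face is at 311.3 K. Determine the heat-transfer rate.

Q = 8.47 kW

Treat each layer as a resistance in series:
  R_castable refractory = L/(kA) = 0.207/(0.691·15.4) = 0.01945 K/W
  R_calcium silicate = L/(kA) = 0.0942/(0.0547·15.4) = 0.1118 K/W
ΣR = 0.01945 + 0.1118 = 0.1313 K/W
Q = ΔT/ΣR = (1423 K − 311.3 K)/0.1313 = 8470 W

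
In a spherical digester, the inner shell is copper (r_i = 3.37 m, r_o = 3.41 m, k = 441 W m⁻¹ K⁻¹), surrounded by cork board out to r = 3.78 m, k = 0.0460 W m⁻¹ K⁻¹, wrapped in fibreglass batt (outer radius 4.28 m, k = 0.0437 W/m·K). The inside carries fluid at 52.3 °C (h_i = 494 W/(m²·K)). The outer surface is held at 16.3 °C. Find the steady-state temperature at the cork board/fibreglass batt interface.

T = 35.4 °C

Treat each layer as a resistance in series:
  R_conv,in = 1/(4πr²h) = 1/(4π·3.37²·494) = 1.418×10^-5 K/W
  R_copper = (1/3.37 − 1/3.41)/(4πk) = 0.003481/(4π·441) = 6.281×10^-7 K/W
  R_cork board = (1/3.41 − 1/3.78)/(4πk) = 0.02870/(4π·0.0460) = 0.04966 K/W
  R_fibreglass batt = (1/3.78 − 1/4.28)/(4πk) = 0.03091/(4π·0.0437) = 0.05628 K/W
ΣR = 1.418×10^-5 + 6.281×10^-7 + 0.04966 + 0.05628 = 0.1060 K/W
Q = ΔT/ΣR = (52.3 °C − 16.3 °C)/0.1060 = 339.6 W
From the inner boundary to the cork board/fibreglass batt interface, ΣR_partial = 0.04967 K/W.
T_interface = T_in − Q·ΣR_partial = 52.3 °C − (339.6)(0.04967) = 35.4 °C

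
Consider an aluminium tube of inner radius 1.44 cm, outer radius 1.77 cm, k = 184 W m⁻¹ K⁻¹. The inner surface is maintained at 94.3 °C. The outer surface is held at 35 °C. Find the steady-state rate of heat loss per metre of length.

Q' = 2πk·ΔT/ln(r₂/r₁) = 2π × 184 × 59.3 / ln(0.0177/0.0144) = 3.32×10^5 W/m

Q' = 332 kW/m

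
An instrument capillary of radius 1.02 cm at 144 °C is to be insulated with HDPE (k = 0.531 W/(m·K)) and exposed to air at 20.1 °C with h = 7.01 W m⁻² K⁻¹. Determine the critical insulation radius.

For a cylinder, r_cr = k_ins/h = 0.531/7.01 = 0.0757 m = 7.57 cm

r_cr = 7.57 cm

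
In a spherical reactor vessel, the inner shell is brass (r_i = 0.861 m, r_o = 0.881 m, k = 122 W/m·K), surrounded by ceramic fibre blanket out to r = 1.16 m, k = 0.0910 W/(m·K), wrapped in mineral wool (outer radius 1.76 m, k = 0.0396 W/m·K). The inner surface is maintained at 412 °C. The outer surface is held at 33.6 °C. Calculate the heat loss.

Series thermal resistances, inner to outer:
  R_brass = (1/0.861 − 1/0.881)/(4πk) = 0.02637/(4π·122) = 1.720×10^-5 K/W
  R_ceramic fibre blanket = (1/0.881 − 1/1.16)/(4πk) = 0.2730/(4π·0.0910) = 0.2387 K/W
  R_mineral wool = (1/1.16 − 1/1.76)/(4πk) = 0.2939/(4π·0.0396) = 0.5906 K/W
ΣR = 1.720×10^-5 + 0.2387 + 0.5906 = 0.8293 K/W
Q = ΔT/ΣR = (412 °C − 33.6 °C)/0.8293 = 456 W

Q = 456 W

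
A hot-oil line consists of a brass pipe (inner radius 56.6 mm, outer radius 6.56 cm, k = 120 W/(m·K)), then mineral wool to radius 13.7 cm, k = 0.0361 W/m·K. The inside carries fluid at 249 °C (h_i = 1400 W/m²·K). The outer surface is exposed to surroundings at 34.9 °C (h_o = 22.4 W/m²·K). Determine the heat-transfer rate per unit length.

Resistance network (inner→outer):
  R'_conv,in = 1/(2πr h) = 1/(2π·0.0566·1400) = 0.002009 m·K/W
  R'_brass = ln(0.0656/0.0566)/(2πk) = 0.1476/(2π·120) = 1.957×10^-4 m·K/W
  R'_mineral wool = ln(0.137/0.0656)/(2πk) = 0.7364/(2π·0.0361) = 3.247 m·K/W
  R'_conv,out = 1/(2πr h) = 1/(2π·0.137·22.4) = 0.05186 m·K/W
ΣR = 0.002009 + 1.957×10^-4 + 3.247 + 0.05186 = 3.301 m·K/W
Q' = ΔT/ΣR = (249 °C − 34.9 °C)/3.301 = 64.9 W/m

Q' = 64.9 W/m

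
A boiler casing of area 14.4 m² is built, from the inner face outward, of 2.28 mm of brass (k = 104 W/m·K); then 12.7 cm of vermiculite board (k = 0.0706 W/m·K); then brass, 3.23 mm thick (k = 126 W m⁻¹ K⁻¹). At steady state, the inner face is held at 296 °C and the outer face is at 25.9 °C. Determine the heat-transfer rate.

Treat each layer as a resistance in series:
  R_brass = L/(kA) = 0.00228/(104·14.4) = 1.522×10^-6 K/W
  R_vermiculite board = L/(kA) = 0.127/(0.0706·14.4) = 0.1249 K/W
  R_brass = L/(kA) = 0.00323/(126·14.4) = 1.780×10^-6 K/W
ΣR = 1.522×10^-6 + 0.1249 + 1.780×10^-6 = 0.1249 K/W
Q = ΔT/ΣR = (296 °C − 25.9 °C)/0.1249 = 2160 W

Q = 2160 W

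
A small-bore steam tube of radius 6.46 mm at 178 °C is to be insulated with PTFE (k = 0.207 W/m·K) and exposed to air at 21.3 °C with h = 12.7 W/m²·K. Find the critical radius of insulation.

For a cylinder, r_cr = k_ins/h = 0.207/12.7 = 0.0163 m = 1.63 cm

r_cr = 1.63 cm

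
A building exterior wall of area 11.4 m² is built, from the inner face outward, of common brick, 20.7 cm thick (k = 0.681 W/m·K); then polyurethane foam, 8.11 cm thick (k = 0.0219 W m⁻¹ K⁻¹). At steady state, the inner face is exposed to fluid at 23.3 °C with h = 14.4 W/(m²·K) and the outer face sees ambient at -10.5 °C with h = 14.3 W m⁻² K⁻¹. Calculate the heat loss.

Treat each layer as a resistance in series:
  R_conv,in = 1/(hA) = 1/(14.4·11.4) = 0.006092 K/W
  R_common brick = L/(kA) = 0.207/(0.681·11.4) = 0.02666 K/W
  R_polyurethane foam = L/(kA) = 0.0811/(0.0219·11.4) = 0.3248 K/W
  R_conv,out = 1/(hA) = 1/(14.3·11.4) = 0.006134 K/W
ΣR = 0.006092 + 0.02666 + 0.3248 + 0.006134 = 0.3637 K/W
Q = ΔT/ΣR = (23.3 °C − -10.5 °C)/0.3637 = 92.9 W

Q = 92.9 W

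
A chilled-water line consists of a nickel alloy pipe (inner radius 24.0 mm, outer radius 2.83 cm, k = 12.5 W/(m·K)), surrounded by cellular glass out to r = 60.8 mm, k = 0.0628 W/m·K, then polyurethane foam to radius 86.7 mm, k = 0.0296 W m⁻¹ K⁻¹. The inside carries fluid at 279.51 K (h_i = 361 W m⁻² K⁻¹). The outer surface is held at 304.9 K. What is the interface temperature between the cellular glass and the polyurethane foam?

T = 292.4 K

Resistance network (inner→outer):
  R'_conv,in = 1/(2πr h) = 1/(2π·0.0240·361) = 0.01837 m·K/W
  R'_nickel alloy = ln(0.0283/0.0240)/(2πk) = 0.1648/(2π·12.5) = 0.002098 m·K/W
  R'_cellular glass = ln(0.0608/0.0283)/(2πk) = 0.7647/(2π·0.0628) = 1.938 m·K/W
  R'_polyurethane foam = ln(0.0867/0.0608)/(2πk) = 0.3549/(2π·0.0296) = 1.908 m·K/W
ΣR = 0.01837 + 0.002098 + 1.938 + 1.908 = 3.866 m·K/W
Q' = ΔT/ΣR = (279.51 K − 304.9 K)/3.866 = -6.568 W/m
From the inner boundary to the cellular glass/polyurethane foam interface, ΣR_partial = 1.958 m·K/W.
T_interface = T_in − Q'·ΣR_partial = 279.51 K − (-6.568)(1.958) = 292.4 K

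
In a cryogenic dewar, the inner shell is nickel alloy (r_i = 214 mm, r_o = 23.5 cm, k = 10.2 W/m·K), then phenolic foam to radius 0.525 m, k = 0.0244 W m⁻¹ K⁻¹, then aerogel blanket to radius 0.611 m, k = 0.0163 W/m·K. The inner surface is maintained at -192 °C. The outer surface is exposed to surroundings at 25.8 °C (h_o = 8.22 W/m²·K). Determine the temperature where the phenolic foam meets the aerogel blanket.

Treat each layer as a resistance in series:
  R_nickel alloy = (1/0.214 − 1/0.235)/(4πk) = 0.4176/(4π·10.2) = 0.003258 K/W
  R_phenolic foam = (1/0.235 − 1/0.525)/(4πk) = 2.351/(4π·0.0244) = 7.666 K/W
  R_aerogel blanket = (1/0.525 − 1/0.611)/(4πk) = 0.2681/(4π·0.0163) = 1.309 K/W
  R_conv,out = 1/(4πr²h) = 1/(4π·0.611²·8.22) = 0.02593 K/W
ΣR = 0.003258 + 7.666 + 1.309 + 0.02593 = 9.004 K/W
Q = ΔT/ΣR = (-192 °C − 25.8 °C)/9.004 = -24.19 W
From the inner boundary to the phenolic foam/aerogel blanket interface, ΣR_partial = 7.669 K/W.
T_interface = T_in − Q·ΣR_partial = -192 °C − (-24.19)(7.669) = -6.5 °C

T = -6.5 °C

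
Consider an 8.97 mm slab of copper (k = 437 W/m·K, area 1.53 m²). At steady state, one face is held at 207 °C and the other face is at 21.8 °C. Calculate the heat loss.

Q = kA·ΔT/L = 437 × 1.53 × |207 °C − 21.8 °C| / 0.00897 = 1.38×10^7 W

Q = 13800 kW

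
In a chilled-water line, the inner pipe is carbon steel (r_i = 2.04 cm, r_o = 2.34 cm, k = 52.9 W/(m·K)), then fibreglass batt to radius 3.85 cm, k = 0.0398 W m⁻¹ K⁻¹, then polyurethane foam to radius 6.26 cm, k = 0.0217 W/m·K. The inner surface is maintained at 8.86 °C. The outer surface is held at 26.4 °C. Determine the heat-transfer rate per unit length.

Treat each layer as a resistance in series:
  R'_carbon steel = ln(0.0234/0.0204)/(2πk) = 0.1372/(2π·52.9) = 4.128×10^-4 m·K/W
  R'_fibreglass batt = ln(0.0385/0.0234)/(2πk) = 0.4979/(2π·0.0398) = 1.991 m·K/W
  R'_polyurethane foam = ln(0.0626/0.0385)/(2πk) = 0.4861/(2π·0.0217) = 3.565 m·K/W
ΣR = 4.128×10^-4 + 1.991 + 3.565 = 5.556 m·K/W
Q' = ΔT/ΣR = (8.86 °C − 26.4 °C)/5.556 = -3.16 W/m
(Negative Q' ⇒ heat flows inward; heat gain = 3.16 W/m.)

Q' = 3.16 W/m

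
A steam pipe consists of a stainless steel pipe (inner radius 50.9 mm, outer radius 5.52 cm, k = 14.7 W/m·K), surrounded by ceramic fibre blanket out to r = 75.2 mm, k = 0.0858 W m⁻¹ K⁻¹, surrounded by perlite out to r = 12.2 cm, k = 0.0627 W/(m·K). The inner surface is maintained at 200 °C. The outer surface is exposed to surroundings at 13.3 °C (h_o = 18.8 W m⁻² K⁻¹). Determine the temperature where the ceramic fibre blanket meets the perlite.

T = 143 °C

Treat each layer as a resistance in series:
  R'_stainless steel = ln(0.0552/0.0509)/(2πk) = 0.08110/(2π·14.7) = 8.781×10^-4 m·K/W
  R'_ceramic fibre blanket = ln(0.0752/0.0552)/(2πk) = 0.3092/(2π·0.0858) = 0.5735 m·K/W
  R'_perlite = ln(0.122/0.0752)/(2πk) = 0.4839/(2π·0.0627) = 1.228 m·K/W
  R'_conv,out = 1/(2πr h) = 1/(2π·0.122·18.8) = 0.06939 m·K/W
ΣR = 8.781×10^-4 + 0.5735 + 1.228 + 0.06939 = 1.872 m·K/W
Q' = ΔT/ΣR = (200 °C − 13.3 °C)/1.872 = 99.73 W/m
From the inner boundary to the ceramic fibre blanket/perlite interface, ΣR_partial = 0.5744 m·K/W.
T_interface = T_in − Q'·ΣR_partial = 200 °C − (99.73)(0.5744) = 143 °C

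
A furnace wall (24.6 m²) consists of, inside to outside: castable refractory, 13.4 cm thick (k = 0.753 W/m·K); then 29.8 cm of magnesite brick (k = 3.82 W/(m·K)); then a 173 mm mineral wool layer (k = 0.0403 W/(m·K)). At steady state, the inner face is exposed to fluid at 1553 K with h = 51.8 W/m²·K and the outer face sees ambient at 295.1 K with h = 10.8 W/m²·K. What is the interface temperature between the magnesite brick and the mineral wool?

Resistance network (inner→outer):
  R_conv,in = 1/(hA) = 1/(51.8·24.6) = 7.848×10^-4 K/W
  R_castable refractory = L/(kA) = 0.134/(0.753·24.6) = 0.007234 K/W
  R_magnesite brick = L/(kA) = 0.298/(3.82·24.6) = 0.003171 K/W
  R_mineral wool = L/(kA) = 0.173/(0.0403·24.6) = 0.1745 K/W
  R_conv,out = 1/(hA) = 1/(10.8·24.6) = 0.003764 K/W
ΣR = 7.848×10^-4 + 0.007234 + 0.003171 + 0.1745 + 0.003764 = 0.1895 K/W
Q = ΔT/ΣR = (1553 K − 295.1 K)/0.1895 = 6638 W
From the inner boundary to the magnesite brick/mineral wool interface, ΣR_partial = 0.01119 K/W.
T_interface = T_in − Q·ΣR_partial = 1553 K − (6638)(0.01119) = 1479 K

T = 1479 K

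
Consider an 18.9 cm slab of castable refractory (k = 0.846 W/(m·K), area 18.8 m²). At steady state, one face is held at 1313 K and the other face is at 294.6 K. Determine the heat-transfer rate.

Q = 85.7 kW

Q = kA·ΔT/L = 0.846 × 18.8 × |1313 K − 294.6 K| / 0.189 = 85700 W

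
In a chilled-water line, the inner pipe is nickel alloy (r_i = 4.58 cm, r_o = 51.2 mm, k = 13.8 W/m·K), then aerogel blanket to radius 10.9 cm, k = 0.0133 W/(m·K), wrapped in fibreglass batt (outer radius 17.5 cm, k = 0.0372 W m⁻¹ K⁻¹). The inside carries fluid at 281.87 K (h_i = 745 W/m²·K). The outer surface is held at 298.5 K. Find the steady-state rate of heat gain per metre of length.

Series thermal resistances, inner to outer:
  R'_conv,in = 1/(2πr h) = 1/(2π·0.0458·745) = 0.004664 m·K/W
  R'_nickel alloy = ln(0.0512/0.0458)/(2πk) = 0.1115/(2π·13.8) = 0.001285 m·K/W
  R'_aerogel blanket = ln(0.109/0.0512)/(2πk) = 0.7556/(2π·0.0133) = 9.042 m·K/W
  R'_fibreglass batt = ln(0.175/0.109)/(2πk) = 0.4734/(2π·0.0372) = 2.026 m·K/W
ΣR = 0.004664 + 0.001285 + 9.042 + 2.026 = 11.07 m·K/W
Q' = ΔT/ΣR = (281.87 K − 298.5 K)/11.07 = -1.50 W/m
(Negative Q' ⇒ heat flows inward; heat gain = 1.50 W/m.)

Q' = 1.50 W/m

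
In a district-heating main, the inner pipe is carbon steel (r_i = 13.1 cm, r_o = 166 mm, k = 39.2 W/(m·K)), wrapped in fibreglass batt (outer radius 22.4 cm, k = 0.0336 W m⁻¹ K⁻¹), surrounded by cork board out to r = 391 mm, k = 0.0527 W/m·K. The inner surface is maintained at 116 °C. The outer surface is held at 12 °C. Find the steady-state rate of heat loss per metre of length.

Series thermal resistances, inner to outer:
  R'_carbon steel = ln(0.166/0.131)/(2πk) = 0.2368/(2π·39.2) = 9.614×10^-4 m·K/W
  R'_fibreglass batt = ln(0.224/0.166)/(2πk) = 0.2997/(2π·0.0336) = 1.419 m·K/W
  R'_cork board = ln(0.391/0.224)/(2πk) = 0.5571/(2π·0.0527) = 1.682 m·K/W
ΣR = 9.614×10^-4 + 1.419 + 1.682 = 3.102 m·K/W
Q' = ΔT/ΣR = (116 °C − 12 °C)/3.102 = 33.5 W/m

Q' = 33.5 W/m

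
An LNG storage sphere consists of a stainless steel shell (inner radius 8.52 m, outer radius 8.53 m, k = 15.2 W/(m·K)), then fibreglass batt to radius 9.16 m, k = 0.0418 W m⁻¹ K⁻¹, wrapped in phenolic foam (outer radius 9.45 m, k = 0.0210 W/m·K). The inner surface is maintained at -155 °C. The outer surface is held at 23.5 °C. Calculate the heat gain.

Series thermal resistances, inner to outer:
  R_stainless steel = (1/8.52 − 1/8.53)/(4πk) = 1.376×10^-4/(4π·15.2) = 7.204×10^-7 K/W
  R_fibreglass batt = (1/8.53 − 1/9.16)/(4πk) = 0.008063/(4π·0.0418) = 0.01535 K/W
  R_phenolic foam = (1/9.16 − 1/9.45)/(4πk) = 0.003350/(4π·0.0210) = 0.01270 K/W
ΣR = 7.204×10^-7 + 0.01535 + 0.01270 = 0.02805 K/W
Q = ΔT/ΣR = (-155 °C − 23.5 °C)/0.02805 = -6360 W
(Negative Q ⇒ heat flows inward; heat gain = 6360 W.)

Q = 6360 W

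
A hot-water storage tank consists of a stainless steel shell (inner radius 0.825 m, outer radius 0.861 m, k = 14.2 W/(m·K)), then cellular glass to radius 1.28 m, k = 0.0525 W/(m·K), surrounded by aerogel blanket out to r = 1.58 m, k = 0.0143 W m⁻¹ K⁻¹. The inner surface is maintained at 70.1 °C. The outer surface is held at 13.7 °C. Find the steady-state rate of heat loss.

Q = 40.2 W

Series thermal resistances, inner to outer:
  R_stainless steel = (1/0.825 − 1/0.861)/(4πk) = 0.05068/(4π·14.2) = 2.840×10^-4 K/W
  R_cellular glass = (1/0.861 − 1/1.28)/(4πk) = 0.3802/(4π·0.0525) = 0.5763 K/W
  R_aerogel blanket = (1/1.28 − 1/1.58)/(4πk) = 0.1483/(4π·0.0143) = 0.8255 K/W
ΣR = 2.840×10^-4 + 0.5763 + 0.8255 = 1.402 K/W
Q = ΔT/ΣR = (70.1 °C − 13.7 °C)/1.402 = 40.2 W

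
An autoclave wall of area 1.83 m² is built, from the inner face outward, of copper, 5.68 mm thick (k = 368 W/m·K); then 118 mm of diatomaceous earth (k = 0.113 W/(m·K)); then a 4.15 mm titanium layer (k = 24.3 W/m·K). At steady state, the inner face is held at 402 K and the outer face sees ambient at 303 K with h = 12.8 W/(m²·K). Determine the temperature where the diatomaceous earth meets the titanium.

Resistance network (inner→outer):
  R_copper = L/(kA) = 0.00568/(368·1.83) = 8.434×10^-6 K/W
  R_diatomaceous earth = L/(kA) = 0.118/(0.113·1.83) = 0.5706 K/W
  R_titanium = L/(kA) = 0.00415/(24.3·1.83) = 9.332×10^-5 K/W
  R_conv,out = 1/(hA) = 1/(12.8·1.83) = 0.04269 K/W
ΣR = 8.434×10^-6 + 0.5706 + 9.332×10^-5 + 0.04269 = 0.6134 K/W
Q = ΔT/ΣR = (402 K − 303 K)/0.6134 = 161.4 W
From the inner boundary to the diatomaceous earth/titanium interface, ΣR_partial = 0.5706 K/W.
T_interface = T_in − Q·ΣR_partial = 402 K − (161.4)(0.5706) = 309.9 K

T = 309.9 K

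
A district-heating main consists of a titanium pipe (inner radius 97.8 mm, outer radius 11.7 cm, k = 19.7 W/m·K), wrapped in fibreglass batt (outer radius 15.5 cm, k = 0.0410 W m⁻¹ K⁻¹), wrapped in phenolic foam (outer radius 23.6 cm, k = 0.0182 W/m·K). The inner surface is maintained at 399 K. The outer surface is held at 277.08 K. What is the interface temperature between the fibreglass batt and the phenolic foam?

Series thermal resistances, inner to outer:
  R'_titanium = ln(0.117/0.0978)/(2πk) = 0.1792/(2π·19.7) = 0.001448 m·K/W
  R'_fibreglass batt = ln(0.155/0.117)/(2πk) = 0.2813/(2π·0.0410) = 1.092 m·K/W
  R'_phenolic foam = ln(0.236/0.155)/(2πk) = 0.4204/(2π·0.0182) = 3.676 m·K/W
ΣR = 0.001448 + 1.092 + 3.676 = 4.769 m·K/W
Q' = ΔT/ΣR = (399 K − 277.08 K)/4.769 = 25.57 W/m
From the inner boundary to the fibreglass batt/phenolic foam interface, ΣR_partial = 1.093 m·K/W.
T_interface = T_in − Q'·ΣR_partial = 399 K − (25.57)(1.093) = 371.1 K

T = 371.1 K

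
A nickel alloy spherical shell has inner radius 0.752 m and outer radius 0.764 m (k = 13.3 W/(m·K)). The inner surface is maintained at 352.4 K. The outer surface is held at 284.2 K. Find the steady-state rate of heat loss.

Q = 4πk·ΔT/(1/r₁ − 1/r₂) = 4π × 13.3 × 68.2 / (1/0.752 − 1/0.764) = 5.46×10^5 W

Q = 5.46×10^5 W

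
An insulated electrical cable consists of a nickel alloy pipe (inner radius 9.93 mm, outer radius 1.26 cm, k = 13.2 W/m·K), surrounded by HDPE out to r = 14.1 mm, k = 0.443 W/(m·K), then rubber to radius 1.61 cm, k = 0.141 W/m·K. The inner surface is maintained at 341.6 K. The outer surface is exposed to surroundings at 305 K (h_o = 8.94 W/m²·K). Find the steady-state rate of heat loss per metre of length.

Resistance network (inner→outer):
  R'_nickel alloy = ln(0.0126/0.00993)/(2πk) = 0.2381/(2π·13.2) = 0.002871 m·K/W
  R'_HDPE = ln(0.0141/0.0126)/(2πk) = 0.1125/(2π·0.443) = 0.04041 m·K/W
  R'_rubber = ln(0.0161/0.0141)/(2πk) = 0.1326/(2π·0.141) = 0.1497 m·K/W
  R'_conv,out = 1/(2πr h) = 1/(2π·0.0161·8.94) = 1.106 m·K/W
ΣR = 0.002871 + 0.04041 + 0.1497 + 1.106 = 1.299 m·K/W
Q' = ΔT/ΣR = (341.6 K − 305 K)/1.299 = 28.2 W/m

Q' = 28.2 W/m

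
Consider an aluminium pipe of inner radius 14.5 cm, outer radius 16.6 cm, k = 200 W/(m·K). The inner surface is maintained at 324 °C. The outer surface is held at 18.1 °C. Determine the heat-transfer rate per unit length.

Q' = 2πk·ΔT/ln(r₂/r₁) = 2π × 200 × 305.9 / ln(0.166/0.145) = 2.84×10^6 W/m

Q' = 2840 kW/m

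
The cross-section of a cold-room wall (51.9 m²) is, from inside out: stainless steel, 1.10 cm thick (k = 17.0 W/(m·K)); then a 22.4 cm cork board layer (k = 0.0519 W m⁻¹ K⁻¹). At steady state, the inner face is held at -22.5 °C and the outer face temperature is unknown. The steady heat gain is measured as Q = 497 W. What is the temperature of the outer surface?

Series resistances:
  R_stainless steel = L/(kA) = 0.0110/(17.0·51.9) = 1.247×10^-5 K/W
  R_cork board = L/(kA) = 0.224/(0.0519·51.9) = 0.08316 K/W
ΣR = 0.08317 K/W
ΔT = Q·ΣR = 497 × 0.08317 = 41.34 K
Heat flows inward, so T_out = T_in + ΔT = -22.5 + 41.34 = 18.8 °C

T_out = 18.8 °C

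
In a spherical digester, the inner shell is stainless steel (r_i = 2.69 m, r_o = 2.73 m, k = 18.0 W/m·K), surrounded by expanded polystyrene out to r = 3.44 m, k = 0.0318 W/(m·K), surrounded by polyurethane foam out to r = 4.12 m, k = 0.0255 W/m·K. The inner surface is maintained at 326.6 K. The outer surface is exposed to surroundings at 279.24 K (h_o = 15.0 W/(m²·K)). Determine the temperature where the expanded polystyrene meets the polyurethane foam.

Treat each layer as a resistance in series:
  R_stainless steel = (1/2.69 − 1/2.73)/(4πk) = 0.005447/(4π·18.0) = 2.408×10^-5 K/W
  R_expanded polystyrene = (1/2.73 − 1/3.44)/(4πk) = 0.07560/(4π·0.0318) = 0.1892 K/W
  R_polyurethane foam = (1/3.44 − 1/4.12)/(4πk) = 0.04798/(4π·0.0255) = 0.1497 K/W
  R_conv,out = 1/(4πr²h) = 1/(4π·4.12²·15.0) = 3.125×10^-4 K/W
ΣR = 2.408×10^-5 + 0.1892 + 0.1497 + 3.125×10^-4 = 0.3392 K/W
Q = ΔT/ΣR = (326.6 K − 279.24 K)/0.3392 = 139.6 W
From the inner boundary to the expanded polystyrene/polyurethane foam interface, ΣR_partial = 0.1892 K/W.
T_interface = T_in − Q·ΣR_partial = 326.6 K − (139.6)(0.1892) = 300.2 K

T = 300.2 K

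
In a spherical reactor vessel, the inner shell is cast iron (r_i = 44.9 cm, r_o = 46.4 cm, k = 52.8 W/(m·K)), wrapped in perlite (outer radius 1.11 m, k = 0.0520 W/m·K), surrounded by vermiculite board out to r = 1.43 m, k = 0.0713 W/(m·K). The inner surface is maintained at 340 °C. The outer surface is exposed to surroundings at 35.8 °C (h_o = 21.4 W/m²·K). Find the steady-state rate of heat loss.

Q = 142 W

Resistance network (inner→outer):
  R_cast iron = (1/0.449 − 1/0.464)/(4πk) = 0.07200/(4π·52.8) = 1.085×10^-4 K/W
  R_perlite = (1/0.464 − 1/1.11)/(4πk) = 1.254/(4π·0.0520) = 1.919 K/W
  R_vermiculite board = (1/1.11 − 1/1.43)/(4πk) = 0.2016/(4π·0.0713) = 0.2250 K/W
  R_conv,out = 1/(4πr²h) = 1/(4π·1.43²·21.4) = 0.001818 K/W
ΣR = 1.085×10^-4 + 1.919 + 0.2250 + 0.001818 = 2.146 K/W
Q = ΔT/ΣR = (340 °C − 35.8 °C)/2.146 = 142 W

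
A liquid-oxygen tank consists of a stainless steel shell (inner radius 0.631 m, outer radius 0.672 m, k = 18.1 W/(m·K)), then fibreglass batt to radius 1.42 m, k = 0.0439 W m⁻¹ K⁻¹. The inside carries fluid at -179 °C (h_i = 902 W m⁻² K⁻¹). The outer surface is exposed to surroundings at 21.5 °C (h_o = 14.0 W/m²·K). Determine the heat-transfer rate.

Q = 141 W

Treat each layer as a resistance in series:
  R_conv,in = 1/(4πr²h) = 1/(4π·0.631²·902) = 2.216×10^-4 K/W
  R_stainless steel = (1/0.631 − 1/0.672)/(4πk) = 0.09669/(4π·18.1) = 4.251×10^-4 K/W
  R_fibreglass batt = (1/0.672 − 1/1.42)/(4πk) = 0.7839/(4π·0.0439) = 1.421 K/W
  R_conv,out = 1/(4πr²h) = 1/(4π·1.42²·14.0) = 0.002819 K/W
ΣR = 2.216×10^-4 + 4.251×10^-4 + 1.421 + 0.002819 = 1.424 K/W
Q = ΔT/ΣR = (-179 °C − 21.5 °C)/1.424 = -141 W
(Negative Q ⇒ heat flows inward; heat gain = 141 W.)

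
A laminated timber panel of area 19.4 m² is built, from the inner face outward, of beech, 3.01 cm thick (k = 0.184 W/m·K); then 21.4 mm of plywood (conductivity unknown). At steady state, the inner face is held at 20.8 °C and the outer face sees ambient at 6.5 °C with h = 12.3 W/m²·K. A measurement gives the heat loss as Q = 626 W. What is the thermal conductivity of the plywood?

ΣR = ΔT/Q = |20.8 − 6.5|/626 = 0.02284 K/W
Known resistances:
  R_beech = L/(kA) = 0.0301/(0.184·19.4) = 0.008432 K/W
  R_conv,out = 1/(hA) = 1/(12.3·19.4) = 0.004191 K/W
R_plywood = ΣR − ΣR_known = 0.02284 − 0.01262 = 0.01022 K/W
L/(kA) = 0.01022 ⇒ k = 0.0214/(0.01022·19.4) = 0.108 W/m·K

k = 0.108 W/m·K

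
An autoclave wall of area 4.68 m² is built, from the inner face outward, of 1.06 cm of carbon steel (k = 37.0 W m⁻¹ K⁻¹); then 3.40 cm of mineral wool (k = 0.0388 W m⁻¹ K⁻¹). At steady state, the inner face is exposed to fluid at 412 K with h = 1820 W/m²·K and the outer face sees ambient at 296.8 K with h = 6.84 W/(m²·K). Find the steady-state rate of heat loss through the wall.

Treat each layer as a resistance in series:
  R_conv,in = 1/(hA) = 1/(1820·4.68) = 1.174×10^-4 K/W
  R_carbon steel = L/(kA) = 0.0106/(37.0·4.68) = 6.122×10^-5 K/W
  R_mineral wool = L/(kA) = 0.0340/(0.0388·4.68) = 0.1872 K/W
  R_conv,out = 1/(hA) = 1/(6.84·4.68) = 0.03124 K/W
ΣR = 1.174×10^-4 + 6.122×10^-5 + 0.1872 + 0.03124 = 0.2186 K/W
Q = ΔT/ΣR = (412 K − 296.8 K)/0.2186 = 527 W

Q = 527 W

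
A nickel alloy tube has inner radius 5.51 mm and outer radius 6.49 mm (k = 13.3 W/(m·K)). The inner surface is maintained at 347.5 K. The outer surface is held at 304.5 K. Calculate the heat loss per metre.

Q' = 2πk·ΔT/ln(r₂/r₁) = 2π × 13.3 × 43 / ln(0.00649/0.00551) = 22000 W/m

Q' = 22.0 kW/m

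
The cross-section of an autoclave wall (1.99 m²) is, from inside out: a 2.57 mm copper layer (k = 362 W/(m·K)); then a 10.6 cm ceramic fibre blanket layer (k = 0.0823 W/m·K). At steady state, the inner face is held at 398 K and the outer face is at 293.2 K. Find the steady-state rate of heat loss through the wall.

Treat each layer as a resistance in series:
  R_copper = L/(kA) = 0.00257/(362·1.99) = 3.568×10^-6 K/W
  R_ceramic fibre blanket = L/(kA) = 0.106/(0.0823·1.99) = 0.6472 K/W
ΣR = 3.568×10^-6 + 0.6472 = 0.6472 K/W
Q = ΔT/ΣR = (398 K − 293.2 K)/0.6472 = 162 W

Q = 162 W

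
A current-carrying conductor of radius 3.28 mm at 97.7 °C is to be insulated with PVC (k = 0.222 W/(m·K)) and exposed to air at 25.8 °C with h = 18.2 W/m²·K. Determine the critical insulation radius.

r_cr = 1.22 cm

For a cylinder, r_cr = k_ins/h = 0.222/18.2 = 0.0122 m = 1.22 cm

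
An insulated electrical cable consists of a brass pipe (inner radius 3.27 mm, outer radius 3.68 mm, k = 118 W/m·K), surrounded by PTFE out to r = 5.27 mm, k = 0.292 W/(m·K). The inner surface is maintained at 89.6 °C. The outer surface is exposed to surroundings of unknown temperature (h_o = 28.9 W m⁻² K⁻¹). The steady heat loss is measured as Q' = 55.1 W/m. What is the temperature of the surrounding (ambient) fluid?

T_out = 21.2 °C

Sum the resistances:
  R'_brass = ln(0.00368/0.00327)/(2πk) = 0.1181/(2π·118) = 1.593×10^-4 m·K/W
  R'_PTFE = ln(0.00527/0.00368)/(2πk) = 0.3591/(2π·0.292) = 0.1957 m·K/W
  R'_conv,out = 1/(2πr h) = 1/(2π·0.00527·28.9) = 1.045 m·K/W
ΣR = 1.241 m·K/W
ΔT = Q'·ΣR = 55.1 × 1.241 = 68.38 K
Heat flows outward, so T_out = T_in − ΔT = 89.6 − 68.38 = 21.2 °C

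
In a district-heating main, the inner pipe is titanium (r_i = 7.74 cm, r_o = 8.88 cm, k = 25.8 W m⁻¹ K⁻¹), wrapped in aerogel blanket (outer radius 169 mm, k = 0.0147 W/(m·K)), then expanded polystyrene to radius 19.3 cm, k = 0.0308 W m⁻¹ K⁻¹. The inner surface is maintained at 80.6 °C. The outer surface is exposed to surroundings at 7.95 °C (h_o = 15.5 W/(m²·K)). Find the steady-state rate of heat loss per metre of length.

Q' = 9.43 W/m

Series thermal resistances, inner to outer:
  R'_titanium = ln(0.0888/0.0774)/(2πk) = 0.1374/(2π·25.8) = 8.476×10^-4 m·K/W
  R'_aerogel blanket = ln(0.169/0.0888)/(2πk) = 0.6435/(2π·0.0147) = 6.967 m·K/W
  R'_expanded polystyrene = ln(0.193/0.169)/(2πk) = 0.1328/(2π·0.0308) = 0.6862 m·K/W
  R'_conv,out = 1/(2πr h) = 1/(2π·0.193·15.5) = 0.05320 m·K/W
ΣR = 8.476×10^-4 + 6.967 + 0.6862 + 0.05320 = 7.707 m·K/W
Q' = ΔT/ΣR = (80.6 °C − 7.95 °C)/7.707 = 9.43 W/m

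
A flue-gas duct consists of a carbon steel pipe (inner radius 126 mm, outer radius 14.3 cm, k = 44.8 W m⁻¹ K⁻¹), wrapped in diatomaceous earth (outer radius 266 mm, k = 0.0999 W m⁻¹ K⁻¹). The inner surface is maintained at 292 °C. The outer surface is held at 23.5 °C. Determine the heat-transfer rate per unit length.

Series thermal resistances, inner to outer:
  R'_carbon steel = ln(0.143/0.126)/(2πk) = 0.1266/(2π·44.8) = 4.496×10^-4 m·K/W
  R'_diatomaceous earth = ln(0.266/0.143)/(2πk) = 0.6207/(2π·0.0999) = 0.9888 m·K/W
ΣR = 4.496×10^-4 + 0.9888 = 0.9892 m·K/W
Q' = ΔT/ΣR = (292 °C − 23.5 °C)/0.9892 = 271 W/m

Q' = 271 W/m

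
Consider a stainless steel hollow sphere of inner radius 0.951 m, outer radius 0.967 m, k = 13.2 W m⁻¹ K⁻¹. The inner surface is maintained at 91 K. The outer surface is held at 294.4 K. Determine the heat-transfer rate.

Q = 1.94×10^6 W

Q = 4πk·ΔT/(1/r₁ − 1/r₂) = 4π × 13.2 × 203.4 / (1/0.951 − 1/0.967) = 1.94×10^6 W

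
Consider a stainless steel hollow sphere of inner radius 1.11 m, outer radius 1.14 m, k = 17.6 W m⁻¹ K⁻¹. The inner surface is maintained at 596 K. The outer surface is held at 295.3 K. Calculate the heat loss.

Q = 2810 kW

Q = 4πk·ΔT/(1/r₁ − 1/r₂) = 4π × 17.6 × 300.7 / (1/1.11 − 1/1.14) = 2.81×10^6 W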